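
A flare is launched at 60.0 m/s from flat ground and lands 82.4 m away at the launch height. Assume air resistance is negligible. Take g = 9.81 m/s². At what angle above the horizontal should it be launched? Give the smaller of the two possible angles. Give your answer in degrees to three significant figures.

6.49°

From R = (v₀²/g) sin 2θ: sin 2θ = 9.81 × 82.4 / 3600.0 = 0.2245.
2θ = 12.98° or 180° − 12.98° = 167.0°, so θ = 6.488° or 83.51°.
The smaller angle is 6.488°.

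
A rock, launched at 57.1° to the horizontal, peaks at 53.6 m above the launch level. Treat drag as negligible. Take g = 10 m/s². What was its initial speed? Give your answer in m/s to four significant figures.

39.00 m/s

At the peak v_y = 0, so v_y0 = √(2gH) = √(2 × 10.0 × 53.6) = 32.74 m/s.
v_y0 = v₀ sin θ ⇒ v₀ = 32.74 / sin 57.1° = 39.00 m/s.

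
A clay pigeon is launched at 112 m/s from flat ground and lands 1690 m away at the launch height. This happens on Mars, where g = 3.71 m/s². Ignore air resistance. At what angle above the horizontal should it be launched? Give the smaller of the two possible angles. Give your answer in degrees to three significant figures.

R = v₀² sin 2θ / g gives sin 2θ = gR/v₀² = 3.71·1690/112² = 0.4998.
2θ = 29.99° or 180° − 29.99° = 150.0°, so θ = 14.99° or 75.01°.
The smaller angle is 14.99°.

15.0°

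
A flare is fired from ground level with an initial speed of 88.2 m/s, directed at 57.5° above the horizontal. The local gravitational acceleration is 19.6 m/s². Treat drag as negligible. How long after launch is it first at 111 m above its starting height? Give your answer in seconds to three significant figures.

Resolve: vₓ = 88.20 cos 57.5° = 47.39 m/s and v_y0 = 88.20 sin 57.5° = 74.39 m/s.
Require v_y0 t − ½ g t² = 111, i.e. 9.800 t² − 74.39 t + 111 = 0.
Quadratic formula: t = (74.39 ± √1182.2) / 19.6 = (74.39 ± 34.38) / 19.6 → t = 2.041 s or 5.550 s.
The first (ascending) time is 2.041 s.

2.04 s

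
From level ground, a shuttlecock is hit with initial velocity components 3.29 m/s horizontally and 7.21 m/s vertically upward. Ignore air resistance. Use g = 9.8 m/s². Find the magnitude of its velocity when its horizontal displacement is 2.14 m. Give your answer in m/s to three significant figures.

Time to reach x = 2.14 m: t = x/vₓ = 2.14/3.290 = 0.6505 s.
Vertical velocity there: v_y = v_y0 − g t = 7.210 − 9.80 × 0.6505 = 0.8355 m/s.
Speed: √(vₓ² + v_y²) = √(3.290² + 0.8355²) = 3.394 m/s.

3.39 m/s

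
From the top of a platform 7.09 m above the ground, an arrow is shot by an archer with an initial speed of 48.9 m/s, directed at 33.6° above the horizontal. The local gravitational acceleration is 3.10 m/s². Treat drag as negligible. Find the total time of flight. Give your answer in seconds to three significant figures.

17.7 s

Horizontal component vₓ = 48.90 cos 33.6° = 40.73 m/s; vertical v_y0 = 48.90 sin 33.6° = 27.06 m/s.
With up positive and y = 0 at the ground: y(t) = 7.09 + (27.06) t − 1.550 t². Setting y = 0 and taking the positive root: t = [27.06 + √(27.06² + 2·3.10·7.09)] / 3.10 = (27.06 + 27.86) / 3.10 = 17.72 s.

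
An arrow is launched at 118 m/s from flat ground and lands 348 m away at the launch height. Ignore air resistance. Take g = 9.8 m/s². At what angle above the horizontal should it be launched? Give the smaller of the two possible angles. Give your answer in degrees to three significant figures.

Level-ground range R = v₀² sin(2θ)/g ⇒ sin(2θ) = gR/v₀² = 9.80 × 348 / 118² = 0.2449.
2θ = 14.18° or 180° − 14.18° = 165.8°, so θ = 7.089° or 82.91°.
The smaller angle is 7.089°.

7.09°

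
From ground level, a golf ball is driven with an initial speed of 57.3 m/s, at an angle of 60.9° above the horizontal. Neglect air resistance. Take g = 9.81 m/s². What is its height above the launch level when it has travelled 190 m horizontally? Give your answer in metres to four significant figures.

113.3 m

Horizontal component vₓ = 57.30 cos 60.9° = 27.87 m/s; vertical v_y0 = 57.30 sin 60.9° = 50.07 m/s.
x = vₓ t ⇒ t = 190/27.87 = 6.818 s.
Height: y = v_y0 t − ½ g t² = 50.07 × 6.818 − 4.905 × 6.818² = 341.4 − 228.0 = 113.3 m.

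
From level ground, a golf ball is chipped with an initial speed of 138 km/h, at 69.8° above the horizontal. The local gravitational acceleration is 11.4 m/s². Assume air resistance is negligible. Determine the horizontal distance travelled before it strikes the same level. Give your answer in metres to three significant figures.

Convert: 138 km/h = 138/3.6 = 38.33 m/s.
Resolve: vₓ = 38.33 cos 69.8° = 13.24 m/s and v_y0 = 38.33 sin 69.8° = 35.98 m/s.
Flight time T = 2 v_y0 / g = 6.312 s.
Horizontal distance R = vₓ T = 13.24 × 6.312 = 83.54 m.

83.5 m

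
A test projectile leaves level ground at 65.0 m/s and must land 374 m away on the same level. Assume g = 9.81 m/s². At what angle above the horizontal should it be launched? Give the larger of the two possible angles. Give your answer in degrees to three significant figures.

59.9°

Level-ground range R = v₀² sin(2θ)/g ⇒ sin(2θ) = gR/v₀² = 9.81 × 374 / 65.0² = 0.8684.
2θ = 60.27° or 180° − 60.27° = 119.7°, so θ = 30.14° or 59.86°.
The larger angle is 59.86°.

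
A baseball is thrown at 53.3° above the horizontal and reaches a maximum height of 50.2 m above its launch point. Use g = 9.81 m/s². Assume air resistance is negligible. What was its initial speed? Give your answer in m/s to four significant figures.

At the peak v_y = 0, so v_y0 = √(2gH) = √(2 × 9.81 × 50.2) = 31.38 m/s.
v_y0 = v₀ sin θ ⇒ v₀ = 31.38 / sin 53.3° = 39.14 m/s.

39.14 m/s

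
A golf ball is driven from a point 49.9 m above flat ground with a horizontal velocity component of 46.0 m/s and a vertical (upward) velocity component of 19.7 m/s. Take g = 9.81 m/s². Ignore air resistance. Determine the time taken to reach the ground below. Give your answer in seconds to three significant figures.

The projectile lands when y = 49.9 + (19.70) t − ½·9.81·t² = 0. Positive root: t = (19.70 + √(19.70² + 2·9.81·49.9)) / 9.81 = (19.70 + 36.97) / 9.81 = 5.777 s.

5.78 s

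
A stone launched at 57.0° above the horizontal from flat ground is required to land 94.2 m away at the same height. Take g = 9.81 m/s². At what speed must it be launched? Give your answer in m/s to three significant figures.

31.8 m/s

From R = (v₀² / g) sin 2θ: v₀ = √(gR / sin 2θ).
v₀ = √(9.81 × 94.2 / sin 114.0°) = √(924.1 / 0.9135) = √1011.6 = 31.80 m/s.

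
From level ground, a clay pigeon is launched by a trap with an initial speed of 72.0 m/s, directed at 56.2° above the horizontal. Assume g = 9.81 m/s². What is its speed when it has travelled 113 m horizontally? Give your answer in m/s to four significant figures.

Resolve: vₓ = 72.00 cos 56.2° = 40.05 m/s and v_y0 = 72.00 sin 56.2° = 59.83 m/s.
Time to reach x = 113 m: t = x/vₓ = 113/40.05 = 2.821 s.
Vertical velocity there: v_y = v_y0 − g t = 59.83 − 9.81 × 2.821 = 32.15 m/s.
Speed: √(vₓ² + v_y²) = √(40.05² + 32.15²) = 51.36 m/s.

51.36 m/s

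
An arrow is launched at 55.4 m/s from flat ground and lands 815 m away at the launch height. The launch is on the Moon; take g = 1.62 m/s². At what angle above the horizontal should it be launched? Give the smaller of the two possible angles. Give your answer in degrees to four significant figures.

Level-ground range R = v₀² sin(2θ)/g ⇒ sin(2θ) = gR/v₀² = 1.62 × 815 / 55.4² = 0.4302.
2θ = 25.48° or 180° − 25.48° = 154.5°, so θ = 12.74° or 77.26°.
The smaller angle is 12.74°.

12.74°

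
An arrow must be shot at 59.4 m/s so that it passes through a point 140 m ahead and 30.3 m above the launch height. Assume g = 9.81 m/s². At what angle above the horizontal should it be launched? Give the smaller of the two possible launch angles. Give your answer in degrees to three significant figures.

Trajectory: y = x tanθ − g x² (1 + tan²θ)/(2v₀²). With x = 140, y = 30.3, v₀ = 59.4, g = 9.81:
27.25 tan²θ − 140 tanθ + (57.55) = 0.
tanθ = [140 ± √(140² − 4 × 27.25 × (57.55))] / (2 × 27.25) = (140 ± 115.4) / 54.49, giving tanθ = 0.4506 or 4.688.
θ = 24.25° or 77.96°; the smaller is 24.25°.

24.3°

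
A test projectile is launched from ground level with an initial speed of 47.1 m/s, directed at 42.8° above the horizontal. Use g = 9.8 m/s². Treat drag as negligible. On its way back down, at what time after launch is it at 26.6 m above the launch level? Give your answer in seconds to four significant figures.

Horizontal component vₓ = 47.10 cos 42.8° = 34.56 m/s; vertical v_y0 = 47.10 sin 42.8° = 32.00 m/s.
Height y(t) = 32.00 t − 4.900 t² = 26.6 gives 4.900 t² − 32.00 t + 26.6 = 0.
t = [32.00 ± √(32.00² − 2·9.80·26.6)] / 9.80 = (32.00 ± 22.42) / 9.80, so t = 0.9775 s or t = 5.553 s.
The descending-branch root is 5.553 s.

5.553 s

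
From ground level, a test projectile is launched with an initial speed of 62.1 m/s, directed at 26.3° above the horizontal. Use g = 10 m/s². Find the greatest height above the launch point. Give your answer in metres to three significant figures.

Components: vₓ = 62.10 cos 26.3° = 55.67 m/s, v_y0 = 62.10 sin 26.3° = 27.51 m/s.
At the apex v_y = 0, so H = v_y0²/(2g) = 27.51²/20.00 = 37.85 m.

37.9 m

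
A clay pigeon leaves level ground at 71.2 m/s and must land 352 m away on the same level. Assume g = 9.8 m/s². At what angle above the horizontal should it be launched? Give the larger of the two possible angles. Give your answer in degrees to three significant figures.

68.6°

From R = (v₀²/g) sin 2θ: sin 2θ = 9.80 × 352 / 5069.4 = 0.6805.
2θ = 42.88° or 180° − 42.88° = 137.1°, so θ = 21.44° or 68.56°.
The larger angle is 68.56°.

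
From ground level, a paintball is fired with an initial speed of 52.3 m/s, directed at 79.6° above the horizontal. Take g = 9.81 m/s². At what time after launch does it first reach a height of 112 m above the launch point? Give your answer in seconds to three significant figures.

3.08 s

vₓ = 52.30 cos 79.6° = 9.441 m/s; v_y0 = 52.30 sin 79.6° = 51.44 m/s.
Height y(t) = 51.44 t − 4.905 t² = 112 gives 4.905 t² − 51.44 t + 112 = 0.
t = [51.44 ± √(51.44² − 2·9.81·112)] / 9.81 = (51.44 ± 21.18) / 9.81, so t = 3.084 s or t = 7.403 s.
The first (ascending) time is 3.084 s.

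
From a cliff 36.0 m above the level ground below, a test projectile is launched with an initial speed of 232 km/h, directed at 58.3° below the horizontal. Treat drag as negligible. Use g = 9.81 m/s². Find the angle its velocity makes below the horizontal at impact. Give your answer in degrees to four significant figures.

Convert: 232 km/h = 232/3.6 = 64.44 m/s.
Resolve: vₓ = 64.44 cos 58.3° = 33.86 m/s and v_y0 = −54.83 m/s (downward).
With up positive and y = 0 at the ground: y(t) = 36.0 + (−54.83) t − 4.905 t². Setting y = 0 and taking the positive root: t = [−54.83 + √(54.83² + 2·9.81·36.0)] / 9.81 = (−54.83 + 60.93) / 9.81 = 0.6220 s.
At impact: v_y = v_y0 − g t = −60.93 m/s; vₓ = 33.86 m/s.
Angle below horizontal: arctan(|v_y|/vₓ) = arctan(60.93/33.86) = 60.94°.

60.94°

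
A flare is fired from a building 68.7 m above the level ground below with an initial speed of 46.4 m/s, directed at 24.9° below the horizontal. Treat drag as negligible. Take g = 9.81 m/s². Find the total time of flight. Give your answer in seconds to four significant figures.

Components: vₓ = 46.40 cos 24.9° = 42.09 m/s, v_y0 = −19.54 m/s (downward).
The projectile lands when y = 68.7 + (−19.54) t − ½·9.81·t² = 0. Positive root: t = (−19.54 + √(19.54² + 2·9.81·68.7)) / 9.81 = (−19.54 + 41.59) / 9.81 = 2.248 s.

2.248 s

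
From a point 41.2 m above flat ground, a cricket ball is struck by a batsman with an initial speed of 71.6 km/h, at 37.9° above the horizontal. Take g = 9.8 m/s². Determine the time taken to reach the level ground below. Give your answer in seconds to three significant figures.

Convert: 71.6 km/h = 71.6/3.6 = 19.89 m/s.
Components: vₓ = 19.89 cos 37.9° = 15.69 m/s, v_y0 = 19.89 sin 37.9° = 12.22 m/s.
The projectile lands when y = 41.2 + (12.22) t − ½·9.80·t² = 0. Positive root: t = (12.22 + √(12.22² + 2·9.80·41.2)) / 9.80 = (12.22 + 30.93) / 9.80 = 4.403 s.

4.40 s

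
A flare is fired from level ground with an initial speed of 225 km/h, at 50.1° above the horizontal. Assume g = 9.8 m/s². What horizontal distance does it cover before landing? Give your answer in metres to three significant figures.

Convert: 225 km/h = 225/3.6 = 62.50 m/s.
Components: vₓ = 62.50 cos 50.1° = 40.09 m/s, v_y0 = 62.50 sin 50.1° = 47.95 m/s.
Time aloft: T = 2 v_y0 / g = 2 × 47.95 / 9.80 = 9.785 s.
Range: R = vₓ T = 40.09 × 9.785 = 392.3 m.

392 m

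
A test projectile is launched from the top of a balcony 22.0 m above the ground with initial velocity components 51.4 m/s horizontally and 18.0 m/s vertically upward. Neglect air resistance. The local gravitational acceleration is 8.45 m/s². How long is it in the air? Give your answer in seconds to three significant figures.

5.25 s

Vertical motion (up positive, ground at y = 0): 4.225 t² − (18.00) t − 22.0 = 0, so t = (18.00 + √(18.00² + 2·8.45·22.0)) / 8.45 = (18.00 + 26.38) / 8.45 = 5.252 s.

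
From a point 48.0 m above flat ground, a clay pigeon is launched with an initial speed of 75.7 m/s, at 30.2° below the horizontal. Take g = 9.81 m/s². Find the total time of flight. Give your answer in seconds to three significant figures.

1.10 s

Components: vₓ = 75.70 cos 30.2° = 65.43 m/s, v_y0 = −38.08 m/s (downward).
Vertical motion (up positive, ground at y = 0): 4.905 t² − (−38.08) t − 48.0 = 0, so t = (−38.08 + √(38.08² + 2·9.81·48.0)) / 9.81 = (−38.08 + 48.91) / 9.81 = 1.104 s.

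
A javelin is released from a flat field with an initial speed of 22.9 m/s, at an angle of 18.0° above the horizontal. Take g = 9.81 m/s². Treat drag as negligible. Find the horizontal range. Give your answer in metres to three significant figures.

Components: vₓ = 22.90 cos 18.0° = 21.78 m/s, v_y0 = 22.90 sin 18.0° = 7.076 m/s.
Flight time T = 2 v_y0 / g = 1.443 s.
Range: R = vₓ T = 21.78 × 1.443 = 31.42 m.

31.4 m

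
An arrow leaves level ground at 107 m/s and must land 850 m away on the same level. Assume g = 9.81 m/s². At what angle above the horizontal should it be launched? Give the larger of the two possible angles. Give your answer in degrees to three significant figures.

66.6°

R = v₀² sin 2θ / g gives sin 2θ = gR/v₀² = 9.81·850/107² = 0.7283.
2θ = 46.75° or 180° − 46.75° = 133.3°, so θ = 23.37° or 66.63°.
The larger angle is 66.63°.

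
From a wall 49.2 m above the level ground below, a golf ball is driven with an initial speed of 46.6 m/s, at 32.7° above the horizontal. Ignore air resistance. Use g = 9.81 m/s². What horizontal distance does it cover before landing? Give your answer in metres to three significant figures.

260 m

vₓ = 46.60 cos 32.7° = 39.21 m/s; v_y0 = 46.60 sin 32.7° = 25.18 m/s.
With up positive and y = 0 at the ground: y(t) = 49.2 + (25.18) t − 4.905 t². Setting y = 0 and taking the positive root: t = [25.18 + √(25.18² + 2·9.81·49.2)] / 9.81 = (25.18 + 39.99) / 9.81 = 6.643 s.
Horizontal distance: R = vₓ t = 39.21 × 6.643 = 260.5 m.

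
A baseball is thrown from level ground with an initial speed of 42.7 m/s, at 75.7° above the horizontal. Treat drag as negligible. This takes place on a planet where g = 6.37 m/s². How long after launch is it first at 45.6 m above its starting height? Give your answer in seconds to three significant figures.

Resolve: vₓ = 42.70 cos 75.7° = 10.55 m/s and v_y0 = 42.70 sin 75.7° = 41.38 m/s.
Height y(t) = 41.38 t − 3.185 t² = 45.6 gives 3.185 t² − 41.38 t + 45.6 = 0.
Quadratic formula: t = (41.38 ± √1131.1) / 6.37 = (41.38 ± 33.63) / 6.37 → t = 1.216 s or 11.78 s.
The first (ascending) time is 1.216 s.

1.22 s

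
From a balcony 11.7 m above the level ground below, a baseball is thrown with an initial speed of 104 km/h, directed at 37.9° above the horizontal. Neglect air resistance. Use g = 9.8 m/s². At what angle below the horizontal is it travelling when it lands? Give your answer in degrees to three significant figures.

Convert: 104 km/h = 104/3.6 = 28.89 m/s.
Horizontal component vₓ = 28.89 cos 37.9° = 22.80 m/s; vertical v_y0 = 28.89 sin 37.9° = 17.75 m/s.
With up positive and y = 0 at the ground: y(t) = 11.7 + (17.75) t − 4.900 t². Setting y = 0 and taking the positive root: t = [17.75 + √(17.75² + 2·9.80·11.7)] / 9.80 = (17.75 + 23.33) / 9.80 = 4.191 s.
At impact: v_y = v_y0 − g t = −23.33 m/s; vₓ = 22.80 m/s.
Angle below horizontal: arctan(|v_y|/vₓ) = arctan(23.33/22.80) = 45.66°.

45.7°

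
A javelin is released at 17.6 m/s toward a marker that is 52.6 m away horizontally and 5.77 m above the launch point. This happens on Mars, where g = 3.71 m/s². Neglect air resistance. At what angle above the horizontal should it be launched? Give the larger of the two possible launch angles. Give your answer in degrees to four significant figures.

69.46°

Trajectory: y = x tanθ − g x² (1 + tan²θ)/(2v₀²). With x = 52.6, y = 5.77, v₀ = 17.6, g = 3.71:
16.57 tan²θ − 52.6 tanθ + (22.34) = 0.
tanθ = [52.6 ± √(52.6² − 4 × 16.57 × (22.34))] / (2 × 16.57) = (52.6 ± 35.86) / 33.14, giving tanθ = 0.5050 or 2.670.
θ = 26.80° or 69.46°; the larger is 69.46°.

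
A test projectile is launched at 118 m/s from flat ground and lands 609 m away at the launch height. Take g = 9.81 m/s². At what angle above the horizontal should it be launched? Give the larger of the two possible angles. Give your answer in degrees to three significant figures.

Level-ground range R = v₀² sin(2θ)/g ⇒ sin(2θ) = gR/v₀² = 9.81 × 609 / 118² = 0.4291.
2θ = 25.41° or 180° − 25.41° = 154.6°, so θ = 12.70° or 77.30°.
The larger angle is 77.30°.

77.3°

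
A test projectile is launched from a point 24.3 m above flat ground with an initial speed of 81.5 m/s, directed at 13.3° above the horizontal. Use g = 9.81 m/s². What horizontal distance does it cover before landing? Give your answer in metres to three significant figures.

vₓ = 81.50 cos 13.3° = 79.31 m/s; v_y0 = 81.50 sin 13.3° = 18.75 m/s.
Vertical motion (up positive, ground at y = 0): 4.905 t² − (18.75) t − 24.3 = 0, so t = (18.75 + √(18.75² + 2·9.81·24.3)) / 9.81 = (18.75 + 28.78) / 9.81 = 4.845 s.
Horizontal distance: R = vₓ t = 79.31 × 4.845 = 384.3 m.

384 m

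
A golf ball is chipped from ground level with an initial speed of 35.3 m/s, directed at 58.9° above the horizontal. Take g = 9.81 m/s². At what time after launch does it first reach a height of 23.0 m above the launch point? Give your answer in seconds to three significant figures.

0.889 s

Components: vₓ = 35.30 cos 58.9° = 18.23 m/s, v_y0 = 35.30 sin 58.9° = 30.23 m/s.
Height y(t) = 30.23 t − 4.905 t² = 23.0 gives 4.905 t² − 30.23 t + 23.0 = 0.
t = [30.23 ± √(30.23² − 2·9.81·23.0)] / 9.81 = (30.23 ± 21.50) / 9.81, so t = 0.8893 s or t = 5.273 s.
The first (ascending) time is 0.8893 s.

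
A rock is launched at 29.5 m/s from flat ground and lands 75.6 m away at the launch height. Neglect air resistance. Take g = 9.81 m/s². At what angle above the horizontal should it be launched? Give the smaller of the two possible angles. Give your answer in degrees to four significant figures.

29.23°

From R = (v₀²/g) sin 2θ: sin 2θ = 9.81 × 75.6 / 870.25 = 0.8522.
2θ = 58.45° or 180° − 58.45° = 121.5°, so θ = 29.23° or 60.77°.
The smaller angle is 29.23°.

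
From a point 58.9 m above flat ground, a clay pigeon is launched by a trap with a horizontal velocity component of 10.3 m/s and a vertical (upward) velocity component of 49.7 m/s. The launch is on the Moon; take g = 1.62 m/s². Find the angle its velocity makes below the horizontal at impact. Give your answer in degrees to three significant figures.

With up positive and y = 0 at the ground: y(t) = 58.9 + (49.70) t − 0.8100 t². Setting y = 0 and taking the positive root: t = [49.70 + √(49.70² + 2·1.62·58.9)] / 1.62 = (49.70 + 51.58) / 1.62 = 62.52 s.
At impact: v_y = v_y0 − g t = −51.58 m/s; vₓ = 10.30 m/s.
Angle below horizontal: arctan(|v_y|/vₓ) = arctan(51.58/10.30) = 78.71°.

78.7°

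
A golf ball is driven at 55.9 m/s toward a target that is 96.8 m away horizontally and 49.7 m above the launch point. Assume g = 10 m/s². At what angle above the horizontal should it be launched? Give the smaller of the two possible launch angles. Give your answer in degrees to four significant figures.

Trajectory: y = x tanθ − g x² (1 + tan²θ)/(2v₀²). With x = 96.8, y = 49.7, v₀ = 55.9, g = 10.0:
14.99 tan²θ − 96.8 tanθ + (64.69) = 0.
tanθ = [96.8 ± √(96.8² − 4 × 14.99 × (64.69))] / (2 × 14.99) = (96.8 ± 74.10) / 29.99, giving tanθ = 0.7571 or 5.699.
θ = 37.13° or 80.05°; the smaller is 37.13°.

37.13°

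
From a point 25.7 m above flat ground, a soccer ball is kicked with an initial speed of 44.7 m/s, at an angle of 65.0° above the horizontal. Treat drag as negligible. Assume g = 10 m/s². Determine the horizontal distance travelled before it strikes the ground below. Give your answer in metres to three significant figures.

164 m

vₓ = 44.70 cos 65.0° = 18.89 m/s; v_y0 = 44.70 sin 65.0° = 40.51 m/s.
The projectile lands when y = 25.7 + (40.51) t − ½·10.0·t² = 0. Positive root: t = (40.51 + √(40.51² + 2·10.0·25.7)) / 10.0 = (40.51 + 46.42) / 10.0 = 8.694 s.
Horizontal distance: R = vₓ t = 18.89 × 8.694 = 164.2 m.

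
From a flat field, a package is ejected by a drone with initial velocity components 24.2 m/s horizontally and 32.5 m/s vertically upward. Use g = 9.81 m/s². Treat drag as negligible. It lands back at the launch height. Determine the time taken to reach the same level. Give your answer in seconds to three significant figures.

Landing at launch height ⇒ T = 2 v_y0 / g = 2 × 32.50 / 9.81 = 6.626 s.

6.63 s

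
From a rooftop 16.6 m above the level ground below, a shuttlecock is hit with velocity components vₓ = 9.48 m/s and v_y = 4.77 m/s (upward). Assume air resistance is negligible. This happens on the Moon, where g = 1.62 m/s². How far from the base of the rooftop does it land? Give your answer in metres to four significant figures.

79.11 m

Vertical motion (up positive, ground at y = 0): 0.8100 t² − (4.770) t − 16.6 = 0, so t = (4.770 + √(4.770² + 2·1.62·16.6)) / 1.62 = (4.770 + 8.749) / 1.62 = 8.345 s.
Horizontal distance: R = vₓ t = 9.480 × 8.345 = 79.11 m.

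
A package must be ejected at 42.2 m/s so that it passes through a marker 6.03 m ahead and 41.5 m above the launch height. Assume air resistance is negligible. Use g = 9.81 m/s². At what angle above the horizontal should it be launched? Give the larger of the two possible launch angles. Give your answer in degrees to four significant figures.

88.90°

Trajectory: y = x tanθ − g x² (1 + tan²θ)/(2v₀²). With x = 6.03, y = 41.5, v₀ = 42.2, g = 9.81:
0.1001 tan²θ − 6.03 tanθ + (41.60) = 0.
tanθ = [6.03 ± √(6.03² − 4 × 0.1001 × (41.60))] / (2 × 0.1001) = (6.03 ± 4.438) / 0.2003, giving tanθ = 7.948 or 52.26.
θ = 82.83° or 88.90°; the larger is 88.90°.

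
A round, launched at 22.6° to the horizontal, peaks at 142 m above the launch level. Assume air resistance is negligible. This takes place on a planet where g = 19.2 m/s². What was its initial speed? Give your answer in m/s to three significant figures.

At the peak v_y = 0, so v_y0 = √(2gH) = √(2 × 19.2 × 142) = 73.84 m/s.
v_y0 = v₀ sin θ ⇒ v₀ = 73.84 / sin 22.6° = 192.2 m/s.

192 m/s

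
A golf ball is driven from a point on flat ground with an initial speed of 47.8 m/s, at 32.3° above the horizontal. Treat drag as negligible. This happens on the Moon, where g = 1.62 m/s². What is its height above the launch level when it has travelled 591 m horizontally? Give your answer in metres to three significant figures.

Components: vₓ = 47.80 cos 32.3° = 40.40 m/s, v_y0 = 47.80 sin 32.3° = 25.54 m/s.
x = vₓ t ⇒ t = 591/40.40 = 14.63 s.
Height: y = v_y0 t − ½ g t² = 25.54 × 14.63 − 0.8100 × 14.63² = 373.6 − 173.3 = 200.3 m.

200 m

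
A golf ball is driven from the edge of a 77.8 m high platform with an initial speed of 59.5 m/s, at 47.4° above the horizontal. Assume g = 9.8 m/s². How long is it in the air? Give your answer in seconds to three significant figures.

Horizontal component vₓ = 59.50 cos 47.4° = 40.27 m/s; vertical v_y0 = 59.50 sin 47.4° = 43.80 m/s.
With up positive and y = 0 at the ground: y(t) = 77.8 + (43.80) t − 4.900 t². Setting y = 0 and taking the positive root: t = [43.80 + √(43.80² + 2·9.80·77.8)] / 9.80 = (43.80 + 58.68) / 9.80 = 10.46 s.

10.5 s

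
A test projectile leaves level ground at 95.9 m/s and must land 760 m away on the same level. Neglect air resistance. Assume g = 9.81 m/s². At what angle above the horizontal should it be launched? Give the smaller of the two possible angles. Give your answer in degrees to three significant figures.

Level-ground range R = v₀² sin(2θ)/g ⇒ sin(2θ) = gR/v₀² = 9.81 × 760 / 95.9² = 0.8107.
2θ = 54.16° or 180° − 54.16° = 125.8°, so θ = 27.08° or 62.92°.
The smaller angle is 27.08°.

27.1°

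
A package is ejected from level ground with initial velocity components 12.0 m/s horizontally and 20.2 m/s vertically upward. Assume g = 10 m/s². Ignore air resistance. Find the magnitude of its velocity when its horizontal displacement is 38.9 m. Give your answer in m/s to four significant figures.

17.12 m/s

At x = 38.9 m, t = x/vₓ = 38.9/12.00 = 3.242 s.
Vertical velocity there: v_y = v_y0 − g t = 20.20 − 10.0 × 3.242 = −12.22 m/s.
Speed: √(vₓ² + v_y²) = √(12.00² + 12.22²) = 17.12 m/s.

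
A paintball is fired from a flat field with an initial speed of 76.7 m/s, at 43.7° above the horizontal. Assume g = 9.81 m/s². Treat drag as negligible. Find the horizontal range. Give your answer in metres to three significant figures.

vₓ = 76.70 cos 43.7° = 55.45 m/s; v_y0 = 76.70 sin 43.7° = 52.99 m/s.
Flight time T = 2 v_y0 / g = 10.80 s.
Range: R = vₓ T = 55.45 × 10.80 = 599.1 m.

599 m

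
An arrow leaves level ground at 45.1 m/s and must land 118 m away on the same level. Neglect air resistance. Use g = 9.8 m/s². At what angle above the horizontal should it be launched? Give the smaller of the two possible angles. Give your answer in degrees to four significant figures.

17.32°

Level-ground range R = v₀² sin(2θ)/g ⇒ sin(2θ) = gR/v₀² = 9.80 × 118 / 45.1² = 0.5685.
2θ = 34.65° or 180° − 34.65° = 145.4°, so θ = 17.32° or 72.68°.
The smaller angle is 17.32°.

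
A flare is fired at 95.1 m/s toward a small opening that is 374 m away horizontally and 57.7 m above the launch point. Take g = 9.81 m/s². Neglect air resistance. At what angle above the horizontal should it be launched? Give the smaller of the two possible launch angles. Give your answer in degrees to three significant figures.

21.2°

Trajectory: y = x tanθ − g x² (1 + tan²θ)/(2v₀²). With x = 374, y = 57.7, v₀ = 95.1, g = 9.81:
75.86 tan²θ − 374 tanθ + (133.6) = 0.
tanθ = [374 ± √(374² − 4 × 75.86 × (133.6))] / (2 × 75.86) = (374 ± 315.2) / 151.7, giving tanθ = 0.3876 or 4.542.
θ = 21.19° or 77.58°; the smaller is 21.19°.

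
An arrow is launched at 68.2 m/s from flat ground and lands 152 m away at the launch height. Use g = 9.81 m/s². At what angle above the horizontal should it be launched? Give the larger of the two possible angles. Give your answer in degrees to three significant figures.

From R = (v₀²/g) sin 2θ: sin 2θ = 9.81 × 152 / 4651.2 = 0.3206.
2θ = 18.70° or 180° − 18.70° = 161.3°, so θ = 9.349° or 80.65°.
The larger angle is 80.65°.

80.7°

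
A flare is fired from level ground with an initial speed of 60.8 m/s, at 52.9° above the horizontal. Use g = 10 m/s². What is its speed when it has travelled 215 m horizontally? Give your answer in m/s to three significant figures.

Components: vₓ = 60.80 cos 52.9° = 36.68 m/s, v_y0 = 60.80 sin 52.9° = 48.49 m/s.
Time to reach x = 215 m: t = x/vₓ = 215/36.68 = 5.862 s.
Vertical velocity there: v_y = v_y0 − g t = 48.49 − 10.0 × 5.862 = −10.13 m/s.
Speed: √(vₓ² + v_y²) = √(36.68² + 10.13²) = 38.05 m/s.

38.0 m/s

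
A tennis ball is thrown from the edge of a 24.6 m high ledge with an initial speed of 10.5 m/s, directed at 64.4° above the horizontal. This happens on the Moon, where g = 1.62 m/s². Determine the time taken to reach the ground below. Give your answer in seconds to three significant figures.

13.9 s

Resolve: vₓ = 10.50 cos 64.4° = 4.537 m/s and v_y0 = 10.50 sin 64.4° = 9.469 m/s.
The projectile lands when y = 24.6 + (9.469) t − ½·1.62·t² = 0. Positive root: t = (9.469 + √(9.469² + 2·1.62·24.6)) / 1.62 = (9.469 + 13.01) / 1.62 = 13.88 s.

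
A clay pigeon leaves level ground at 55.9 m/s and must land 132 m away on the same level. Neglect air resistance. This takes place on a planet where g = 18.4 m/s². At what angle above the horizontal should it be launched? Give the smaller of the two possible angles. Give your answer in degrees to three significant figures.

From R = (v₀²/g) sin 2θ: sin 2θ = 18.4 × 132 / 3124.8 = 0.7773.
2θ = 51.01° or 180° − 51.01° = 129.0°, so θ = 25.51° or 64.49°.
The smaller angle is 25.51°.

25.5°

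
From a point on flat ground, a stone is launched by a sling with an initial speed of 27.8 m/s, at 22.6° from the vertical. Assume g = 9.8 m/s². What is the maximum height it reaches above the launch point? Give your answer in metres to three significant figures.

Resolve: vₓ = 27.80 sin 22.6° = 10.68 m/s and v_y0 = 27.80 cos 22.6° = 25.67 m/s.
At the apex v_y = 0, so H = v_y0²/(2g) = 25.67²/19.60 = 33.61 m.

33.6 m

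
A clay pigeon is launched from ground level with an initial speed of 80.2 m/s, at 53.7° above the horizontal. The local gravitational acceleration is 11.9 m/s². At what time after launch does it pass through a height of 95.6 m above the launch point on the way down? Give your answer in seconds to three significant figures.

Components: vₓ = 80.20 cos 53.7° = 47.48 m/s, v_y0 = 80.20 sin 53.7° = 64.64 m/s.
Set y = v_y0 t − ½ g t² = 95.6: 5.950 t² − 64.64 t + 95.6 = 0.
t = [64.64 ± √(64.64² − 2·11.9·95.6)] / 11.9 = (64.64 ± 43.62) / 11.9, so t = 1.766 s or t = 9.097 s.
The descending-branch root is 9.097 s.

9.10 s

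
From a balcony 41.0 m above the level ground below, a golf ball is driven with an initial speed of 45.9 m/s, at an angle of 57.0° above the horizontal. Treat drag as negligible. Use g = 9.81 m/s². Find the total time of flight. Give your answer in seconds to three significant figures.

8.80 s

Horizontal component vₓ = 45.90 cos 57.0° = 25.00 m/s; vertical v_y0 = 45.90 sin 57.0° = 38.49 m/s.
With up positive and y = 0 at the ground: y(t) = 41.0 + (38.49) t − 4.905 t². Setting y = 0 and taking the positive root: t = [38.49 + √(38.49² + 2·9.81·41.0)] / 9.81 = (38.49 + 47.82) / 9.81 = 8.798 s.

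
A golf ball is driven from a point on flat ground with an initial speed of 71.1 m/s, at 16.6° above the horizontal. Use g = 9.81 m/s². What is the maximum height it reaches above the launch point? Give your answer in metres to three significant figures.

21.0 m

Resolve: vₓ = 71.10 cos 16.6° = 68.14 m/s and v_y0 = 71.10 sin 16.6° = 20.31 m/s.
At the apex v_y = 0, so H = v_y0²/(2g) = 20.31²/19.62 = 21.03 m.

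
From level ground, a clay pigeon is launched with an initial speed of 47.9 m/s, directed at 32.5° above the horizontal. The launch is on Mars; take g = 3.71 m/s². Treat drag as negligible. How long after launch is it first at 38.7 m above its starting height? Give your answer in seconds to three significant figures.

1.72 s

vₓ = 47.90 cos 32.5° = 40.40 m/s; v_y0 = 47.90 sin 32.5° = 25.74 m/s.
Height y(t) = 25.74 t − 1.855 t² = 38.7 gives 1.855 t² − 25.74 t + 38.7 = 0.
Quadratic formula: t = (25.74 ± √375.22) / 3.71 = (25.74 ± 19.37) / 3.71 → t = 1.716 s or 12.16 s.
The first (ascending) time is 1.716 s.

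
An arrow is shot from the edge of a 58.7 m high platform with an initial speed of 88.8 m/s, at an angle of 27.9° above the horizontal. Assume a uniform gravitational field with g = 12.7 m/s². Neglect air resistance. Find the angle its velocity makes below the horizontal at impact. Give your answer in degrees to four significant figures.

Horizontal component vₓ = 88.80 cos 27.9° = 78.48 m/s; vertical v_y0 = 88.80 sin 27.9° = 41.55 m/s.
With up positive and y = 0 at the ground: y(t) = 58.7 + (41.55) t − 6.350 t². Setting y = 0 and taking the positive root: t = [41.55 + √(41.55² + 2·12.7·58.7)] / 12.7 = (41.55 + 56.72) / 12.7 = 7.738 s.
At impact: v_y = v_y0 − g t = −56.72 m/s; vₓ = 78.48 m/s.
Angle below horizontal: arctan(|v_y|/vₓ) = arctan(56.72/78.48) = 35.86°.

35.86°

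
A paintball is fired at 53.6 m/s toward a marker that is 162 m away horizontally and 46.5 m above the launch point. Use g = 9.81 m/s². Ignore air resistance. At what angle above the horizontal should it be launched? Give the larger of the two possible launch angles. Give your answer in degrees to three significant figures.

Trajectory: y = x tanθ − g x² (1 + tan²θ)/(2v₀²). With x = 162, y = 46.5, v₀ = 53.6, g = 9.81:
44.81 tan²θ − 162 tanθ + (91.31) = 0.
tanθ = [162 ± √(162² − 4 × 44.81 × (91.31))] / (2 × 44.81) = (162 ± 99.40) / 89.61, giving tanθ = 0.6986 or 2.917.
θ = 34.94° or 71.08°; the larger is 71.08°.

71.1°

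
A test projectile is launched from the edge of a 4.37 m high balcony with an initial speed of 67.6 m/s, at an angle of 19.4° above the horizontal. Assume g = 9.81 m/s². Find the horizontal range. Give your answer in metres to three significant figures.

304 m

vₓ = 67.60 cos 19.4° = 63.76 m/s; v_y0 = 67.60 sin 19.4° = 22.45 m/s.
Vertical motion (up positive, ground at y = 0): 4.905 t² − (22.45) t − 4.37 = 0, so t = (22.45 + √(22.45² + 2·9.81·4.37)) / 9.81 = (22.45 + 24.29) / 9.81 = 4.765 s.
Horizontal distance: R = vₓ t = 63.76 × 4.765 = 303.8 m.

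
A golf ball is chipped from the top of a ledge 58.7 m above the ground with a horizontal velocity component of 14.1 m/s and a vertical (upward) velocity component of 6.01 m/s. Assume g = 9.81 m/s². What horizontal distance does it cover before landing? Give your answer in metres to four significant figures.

The projectile lands when y = 58.7 + (6.010) t − ½·9.81·t² = 0. Positive root: t = (6.010 + √(6.010² + 2·9.81·58.7)) / 9.81 = (6.010 + 34.46) / 9.81 = 4.126 s.
Horizontal distance: R = vₓ t = 14.10 × 4.126 = 58.17 m.

58.17 m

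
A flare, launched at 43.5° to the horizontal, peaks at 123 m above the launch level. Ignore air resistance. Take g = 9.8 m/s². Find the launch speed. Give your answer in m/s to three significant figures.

At the peak v_y = 0, so v_y0 = √(2gH) = √(2 × 9.80 × 123) = 49.10 m/s.
v_y0 = v₀ sin θ ⇒ v₀ = 49.10 / sin 43.5° = 71.33 m/s.

71.3 m/s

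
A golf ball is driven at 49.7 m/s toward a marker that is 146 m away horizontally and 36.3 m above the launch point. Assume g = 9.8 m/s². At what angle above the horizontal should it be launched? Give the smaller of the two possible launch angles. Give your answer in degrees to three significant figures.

Trajectory: y = x tanθ − g x² (1 + tan²θ)/(2v₀²). With x = 146, y = 36.3, v₀ = 49.7, g = 9.80:
42.29 tan²θ − 146 tanθ + (78.59) = 0.
tanθ = [146 ± √(146² − 4 × 42.29 × (78.59))] / (2 × 42.29) = (146 ± 89.58) / 84.57, giving tanθ = 0.6672 or 2.786.
θ = 33.71° or 70.25°; the smaller is 33.71°.

33.7°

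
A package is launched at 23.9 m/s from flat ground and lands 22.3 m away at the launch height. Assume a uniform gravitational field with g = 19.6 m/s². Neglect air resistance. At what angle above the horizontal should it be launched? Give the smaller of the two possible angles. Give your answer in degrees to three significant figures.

25.0°

From R = (v₀²/g) sin 2θ: sin 2θ = 19.6 × 22.3 / 571.21 = 0.7652.
2θ = 49.92° or 180° − 49.92° = 130.1°, so θ = 24.96° or 65.04°.
The smaller angle is 24.96°.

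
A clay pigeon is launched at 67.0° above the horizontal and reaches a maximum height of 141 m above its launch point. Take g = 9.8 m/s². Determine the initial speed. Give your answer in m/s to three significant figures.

57.1 m/s

At the peak v_y = 0, so v_y0 = √(2gH) = √(2 × 9.80 × 141) = 52.57 m/s.
v_y0 = v₀ sin θ ⇒ v₀ = 52.57 / sin 67.0° = 57.11 m/s.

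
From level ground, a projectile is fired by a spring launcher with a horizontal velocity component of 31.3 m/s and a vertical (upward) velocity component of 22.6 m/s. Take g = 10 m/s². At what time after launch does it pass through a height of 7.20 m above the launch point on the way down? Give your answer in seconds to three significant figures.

Require v_y0 t − ½ g t² = 7.20, i.e. 5.000 t² − 22.60 t + 7.20 = 0.
Quadratic formula: t = (22.60 ± √366.76) / 10.0 = (22.60 ± 19.15) / 10.0 → t = 0.3449 s or 4.175 s.
The descending-branch root is 4.175 s.

4.18 s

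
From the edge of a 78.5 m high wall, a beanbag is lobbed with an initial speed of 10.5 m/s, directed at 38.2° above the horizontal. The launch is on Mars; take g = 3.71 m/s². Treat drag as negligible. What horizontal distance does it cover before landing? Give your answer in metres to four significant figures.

70.03 m

Horizontal component vₓ = 10.50 cos 38.2° = 8.251 m/s; vertical v_y0 = 10.50 sin 38.2° = 6.493 m/s.
Vertical motion (up positive, ground at y = 0): 1.855 t² − (6.493) t − 78.5 = 0, so t = (6.493 + √(6.493² + 2·3.71·78.5)) / 3.71 = (6.493 + 24.99) / 3.71 = 8.487 s.
Horizontal distance: R = vₓ t = 8.251 × 8.487 = 70.03 m.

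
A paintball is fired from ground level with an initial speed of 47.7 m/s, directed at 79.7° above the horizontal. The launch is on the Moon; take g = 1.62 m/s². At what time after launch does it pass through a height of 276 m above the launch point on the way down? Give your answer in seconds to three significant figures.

Horizontal component vₓ = 47.70 cos 79.7° = 8.529 m/s; vertical v_y0 = 47.70 sin 79.7° = 46.93 m/s.
Height y(t) = 46.93 t − 0.8100 t² = 276 gives 0.8100 t² − 46.93 t + 276 = 0.
Quadratic formula: t = (46.93 ± √1308.3) / 1.62 = (46.93 ± 36.17) / 1.62 → t = 6.642 s or 51.30 s.
The descending-branch root is 51.30 s.

51.3 s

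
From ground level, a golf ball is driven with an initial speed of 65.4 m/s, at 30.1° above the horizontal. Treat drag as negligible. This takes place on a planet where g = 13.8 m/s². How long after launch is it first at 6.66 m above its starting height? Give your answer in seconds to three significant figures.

0.213 s

Components: vₓ = 65.40 cos 30.1° = 56.58 m/s, v_y0 = 65.40 sin 30.1° = 32.80 m/s.
Set y = v_y0 t − ½ g t² = 6.66: 6.900 t² − 32.80 t + 6.66 = 0.
t = [32.80 ± √(32.80² − 2·13.8·6.66)] / 13.8 = (32.80 ± 29.87) / 13.8, so t = 0.2126 s or t = 4.541 s.
The first (ascending) time is 0.2126 s.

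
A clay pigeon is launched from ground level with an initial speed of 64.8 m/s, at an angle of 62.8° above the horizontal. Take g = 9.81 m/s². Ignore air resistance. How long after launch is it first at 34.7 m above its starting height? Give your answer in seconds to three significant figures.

Components: vₓ = 64.80 cos 62.8° = 29.62 m/s, v_y0 = 64.80 sin 62.8° = 57.63 m/s.
Set y = v_y0 t − ½ g t² = 34.7: 4.905 t² − 57.63 t + 34.7 = 0.
Quadratic formula: t = (57.63 ± √2640.9) / 9.81 = (57.63 ± 51.39) / 9.81 → t = 0.6366 s or 11.11 s.
The first (ascending) time is 0.6366 s.

0.637 s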